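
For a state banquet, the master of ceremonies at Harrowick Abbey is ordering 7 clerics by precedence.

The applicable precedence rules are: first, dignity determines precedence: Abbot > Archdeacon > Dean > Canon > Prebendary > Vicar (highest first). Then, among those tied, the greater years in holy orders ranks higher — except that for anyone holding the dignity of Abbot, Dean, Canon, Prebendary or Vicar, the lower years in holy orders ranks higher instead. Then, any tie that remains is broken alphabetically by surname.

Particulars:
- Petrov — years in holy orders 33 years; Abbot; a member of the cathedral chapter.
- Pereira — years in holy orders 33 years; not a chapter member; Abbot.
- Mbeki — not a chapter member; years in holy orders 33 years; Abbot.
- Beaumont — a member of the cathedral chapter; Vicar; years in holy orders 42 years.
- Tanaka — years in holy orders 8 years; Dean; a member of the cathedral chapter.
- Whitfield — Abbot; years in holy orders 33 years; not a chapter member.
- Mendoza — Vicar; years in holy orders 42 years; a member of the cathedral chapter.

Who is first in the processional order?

By dignity: Mbeki, Pereira, Petrov and Whitfield (Abbot); then Tanaka (Dean); then Beaumont and Mendoza (Vicar).
Mbeki, Pereira, Petrov and Whitfield all have years in holy orders 33 years, so the next rule applies.
Among Mbeki, Pereira, Petrov and Whitfield, alphabetically by surname: Mbeki before Pereira before Petrov before Whitfield.
Beaumont and Mendoza both have years in holy orders 42 years, so the next rule applies.
Among Beaumont and Mendoza, alphabetically by surname: Beaumont before Mendoza.
Order: Mbeki, Pereira, Petrov, Whitfield, Tanaka, Beaumont, Mendoza.

Mbeki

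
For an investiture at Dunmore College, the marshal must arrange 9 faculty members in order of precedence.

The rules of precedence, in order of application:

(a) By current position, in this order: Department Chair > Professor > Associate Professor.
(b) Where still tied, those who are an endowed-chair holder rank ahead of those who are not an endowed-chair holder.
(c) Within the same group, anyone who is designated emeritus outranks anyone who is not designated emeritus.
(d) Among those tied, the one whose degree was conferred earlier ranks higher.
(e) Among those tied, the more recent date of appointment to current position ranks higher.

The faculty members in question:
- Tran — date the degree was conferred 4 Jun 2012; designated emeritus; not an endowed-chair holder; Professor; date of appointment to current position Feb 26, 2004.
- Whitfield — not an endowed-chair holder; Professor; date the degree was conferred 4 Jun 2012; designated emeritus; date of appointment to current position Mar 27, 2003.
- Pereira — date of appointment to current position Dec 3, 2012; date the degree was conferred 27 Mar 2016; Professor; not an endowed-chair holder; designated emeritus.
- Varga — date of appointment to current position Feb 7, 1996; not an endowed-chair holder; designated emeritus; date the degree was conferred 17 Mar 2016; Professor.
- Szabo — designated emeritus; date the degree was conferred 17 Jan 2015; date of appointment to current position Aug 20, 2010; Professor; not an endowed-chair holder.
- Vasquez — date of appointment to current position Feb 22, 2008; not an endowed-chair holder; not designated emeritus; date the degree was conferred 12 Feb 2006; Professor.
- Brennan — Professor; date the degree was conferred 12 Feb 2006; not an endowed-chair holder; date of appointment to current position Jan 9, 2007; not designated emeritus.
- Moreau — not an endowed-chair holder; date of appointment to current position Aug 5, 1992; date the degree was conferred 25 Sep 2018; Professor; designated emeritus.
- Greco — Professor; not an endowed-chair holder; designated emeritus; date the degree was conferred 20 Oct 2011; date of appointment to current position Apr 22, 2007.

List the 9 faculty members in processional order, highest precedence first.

Greco, Tran, Whitfield, Szabo, Varga, Pereira, Moreau, Vasquez, Brennan

By current position: Greco, Tran, Whitfield, Szabo, Varga, Pereira, Moreau, Vasquez and Brennan (Professor).
Greco, Tran, Whitfield, Szabo, Varga, Pereira, Moreau, Vasquez and Brennan are each not an endowed-chair holder, so the next rule applies.
Among Greco, Tran, Whitfield, Szabo, Varga, Pereira, Moreau, Vasquez and Brennan, designated emeritus before not designated emeritus: Greco, Tran, Whitfield, Szabo, Varga, Pereira and Moreau (designated emeritus) before Vasquez and Brennan (not designated emeritus).
Among Greco, Tran, Whitfield, Szabo, Varga, Pereira and Moreau, by date the degree was conferred (earlier first): Greco (20 Oct 2011) before Tran and Whitfield (4 Jun 2012) before Szabo (17 Jan 2015) before Varga (17 Mar 2016) before Pereira (27 Mar 2016) before Moreau (25 Sep 2018).
Among Tran and Whitfield, by date of appointment to current position (later first): Tran (Feb 26, 2004) before Whitfield (Mar 27, 2003).
Vasquez and Brennan both have date the degree was conferred 12 Feb 2006, so the next rule applies.
Among Vasquez and Brennan, by date of appointment to current position (later first): Vasquez (Feb 22, 2008) before Brennan (Jan 9, 2007).
Full order: Greco, Tran, Whitfield, Szabo, Varga, Pereira, Moreau, Vasquez, Brennan.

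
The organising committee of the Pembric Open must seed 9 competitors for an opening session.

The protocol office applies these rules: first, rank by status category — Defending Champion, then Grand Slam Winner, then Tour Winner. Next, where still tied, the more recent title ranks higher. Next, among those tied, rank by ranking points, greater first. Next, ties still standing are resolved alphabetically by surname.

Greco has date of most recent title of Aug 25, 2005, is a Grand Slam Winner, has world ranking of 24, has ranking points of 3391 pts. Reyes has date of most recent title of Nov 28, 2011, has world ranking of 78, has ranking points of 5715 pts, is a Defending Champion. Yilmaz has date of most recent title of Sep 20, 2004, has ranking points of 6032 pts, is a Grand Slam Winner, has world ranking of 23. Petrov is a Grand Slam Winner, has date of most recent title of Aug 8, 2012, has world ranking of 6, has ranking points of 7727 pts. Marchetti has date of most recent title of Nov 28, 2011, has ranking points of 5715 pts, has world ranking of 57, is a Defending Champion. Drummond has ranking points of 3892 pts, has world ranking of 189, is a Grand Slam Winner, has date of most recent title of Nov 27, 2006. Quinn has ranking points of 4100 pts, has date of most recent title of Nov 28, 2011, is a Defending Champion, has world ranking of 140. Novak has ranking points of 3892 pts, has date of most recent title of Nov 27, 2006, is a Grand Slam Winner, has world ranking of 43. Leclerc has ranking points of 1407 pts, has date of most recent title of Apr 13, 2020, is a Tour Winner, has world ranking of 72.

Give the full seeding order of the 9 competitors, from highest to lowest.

By status category: Marchetti, Reyes and Quinn (Defending Champion); then Petrov, Drummond, Novak, Greco and Yilmaz (Grand Slam Winner); then Leclerc (Tour Winner).
Marchetti, Reyes and Quinn all have date of most recent title Nov 28, 2011, so the next rule applies.
Among Marchetti, Reyes and Quinn, by ranking points (higher first): Marchetti and Reyes (5715 pts) before Quinn (4100 pts).
Among Marchetti and Reyes, alphabetically by surname: Marchetti before Reyes.
Among Petrov, Drummond, Novak, Greco and Yilmaz, by date of most recent title (later first): Petrov (Aug 8, 2012) before Drummond and Novak (Nov 27, 2006) before Greco (Aug 25, 2005) before Yilmaz (Sep 20, 2004).
Drummond and Novak both have ranking points 3892 pts, so the next rule applies.
Among Drummond and Novak, alphabetically by surname: Drummond before Novak.
Full order: Marchetti, Reyes, Quinn, Petrov, Drummond, Novak, Greco, Yilmaz, Leclerc.

Marchetti, Reyes, Quinn, Petrov, Drummond, Novak, Greco, Yilmaz, Leclerc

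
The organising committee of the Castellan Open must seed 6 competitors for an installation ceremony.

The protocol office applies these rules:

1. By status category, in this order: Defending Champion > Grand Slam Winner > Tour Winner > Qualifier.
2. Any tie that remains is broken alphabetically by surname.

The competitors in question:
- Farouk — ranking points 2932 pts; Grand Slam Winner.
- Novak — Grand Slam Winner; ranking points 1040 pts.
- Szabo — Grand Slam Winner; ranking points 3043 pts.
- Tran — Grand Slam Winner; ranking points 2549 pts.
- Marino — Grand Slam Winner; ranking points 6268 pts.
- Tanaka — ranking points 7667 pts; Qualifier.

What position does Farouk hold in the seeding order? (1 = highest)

By status category: Farouk, Marino, Novak, Szabo and Tran (Grand Slam Winner); then Tanaka (Qualifier).
Among Farouk, Marino, Novak, Szabo and Tran, alphabetically by surname: Farouk before Marino before Novak before Szabo before Tran.
Order: Farouk, Marino, Novak, Szabo, Tran, Tanaka. So position 1.

1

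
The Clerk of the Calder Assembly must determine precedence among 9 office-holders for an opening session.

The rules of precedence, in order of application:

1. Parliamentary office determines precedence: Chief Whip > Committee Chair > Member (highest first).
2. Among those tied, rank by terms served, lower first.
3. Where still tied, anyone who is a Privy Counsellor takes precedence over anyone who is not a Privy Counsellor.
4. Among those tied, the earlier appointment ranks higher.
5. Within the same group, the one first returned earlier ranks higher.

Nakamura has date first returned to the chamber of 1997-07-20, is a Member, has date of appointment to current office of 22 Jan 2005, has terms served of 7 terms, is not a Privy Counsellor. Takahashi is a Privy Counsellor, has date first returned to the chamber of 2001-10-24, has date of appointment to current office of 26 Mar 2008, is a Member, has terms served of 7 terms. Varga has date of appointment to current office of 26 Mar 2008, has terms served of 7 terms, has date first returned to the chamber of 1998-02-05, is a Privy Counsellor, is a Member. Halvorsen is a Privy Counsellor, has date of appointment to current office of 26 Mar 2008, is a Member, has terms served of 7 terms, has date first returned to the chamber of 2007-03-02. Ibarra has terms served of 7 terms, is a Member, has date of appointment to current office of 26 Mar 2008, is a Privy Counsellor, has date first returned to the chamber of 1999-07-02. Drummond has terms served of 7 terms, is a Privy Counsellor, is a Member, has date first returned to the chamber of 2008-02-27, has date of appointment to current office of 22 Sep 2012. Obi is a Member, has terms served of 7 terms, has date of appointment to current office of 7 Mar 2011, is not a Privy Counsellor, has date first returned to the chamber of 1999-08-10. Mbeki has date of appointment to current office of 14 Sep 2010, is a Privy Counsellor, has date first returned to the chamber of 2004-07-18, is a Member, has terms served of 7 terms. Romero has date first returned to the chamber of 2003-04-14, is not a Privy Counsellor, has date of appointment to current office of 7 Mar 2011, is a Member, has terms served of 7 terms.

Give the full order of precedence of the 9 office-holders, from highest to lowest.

Varga, Ibarra, Takahashi, Halvorsen, Mbeki, Drummond, Nakamura, Obi, Romero

By parliamentary office: Varga, Ibarra, Takahashi, Halvorsen, Mbeki, Drummond, Nakamura, Obi and Romero (Member).
Varga, Ibarra, Takahashi, Halvorsen, Mbeki, Drummond, Nakamura, Obi and Romero all have terms served 7 terms, so the next rule applies.
Among Varga, Ibarra, Takahashi, Halvorsen, Mbeki, Drummond, Nakamura, Obi and Romero, a Privy Counsellor before not a Privy Counsellor: Varga, Ibarra, Takahashi, Halvorsen, Mbeki and Drummond (a Privy Counsellor) before Nakamura, Obi and Romero (not a Privy Counsellor).
Among Varga, Ibarra, Takahashi, Halvorsen, Mbeki and Drummond, by date of appointment to current office (earlier first): Varga, Ibarra, Takahashi and Halvorsen (26 Mar 2008) before Mbeki (14 Sep 2010) before Drummond (22 Sep 2012).
Among Varga, Ibarra, Takahashi and Halvorsen, by date first returned to the chamber (earlier first): Varga (1998-02-05) before Ibarra (1999-07-02) before Takahashi (2001-10-24) before Halvorsen (2007-03-02).
Among Nakamura, Obi and Romero, by date of appointment to current office (earlier first): Nakamura (22 Jan 2005) before Obi and Romero (7 Mar 2011).
Among Obi and Romero, by date first returned to the chamber (earlier first): Obi (1999-08-10) before Romero (2003-04-14).
Full order: Varga, Ibarra, Takahashi, Halvorsen, Mbeki, Drummond, Nakamura, Obi, Romero.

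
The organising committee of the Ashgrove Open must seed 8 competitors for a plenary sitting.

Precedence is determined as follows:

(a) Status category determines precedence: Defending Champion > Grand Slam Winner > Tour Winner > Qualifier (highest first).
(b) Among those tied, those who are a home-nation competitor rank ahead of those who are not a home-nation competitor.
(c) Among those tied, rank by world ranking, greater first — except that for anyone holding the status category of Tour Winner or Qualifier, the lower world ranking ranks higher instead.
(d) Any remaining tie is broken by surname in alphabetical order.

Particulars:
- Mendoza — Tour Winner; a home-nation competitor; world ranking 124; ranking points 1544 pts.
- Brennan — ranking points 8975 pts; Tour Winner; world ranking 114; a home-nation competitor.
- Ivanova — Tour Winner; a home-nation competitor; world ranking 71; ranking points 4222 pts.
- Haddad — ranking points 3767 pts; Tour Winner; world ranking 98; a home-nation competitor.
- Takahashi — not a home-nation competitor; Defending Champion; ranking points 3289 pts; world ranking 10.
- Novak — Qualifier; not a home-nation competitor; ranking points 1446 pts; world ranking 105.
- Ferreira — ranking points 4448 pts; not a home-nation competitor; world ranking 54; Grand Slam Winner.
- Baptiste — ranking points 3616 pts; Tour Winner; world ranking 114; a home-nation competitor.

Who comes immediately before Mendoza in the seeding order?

By status category: Takahashi (Defending Champion); then Ferreira (Grand Slam Winner); then Ivanova, Haddad, Baptiste, Brennan and Mendoza (Tour Winner); then Novak (Qualifier).
Ivanova, Haddad, Baptiste, Brennan and Mendoza are each a home-nation competitor, so the next rule applies.
Among Ivanova, Haddad, Baptiste, Brennan and Mendoza, by world ranking (lower first) (reversed rule for this group): Ivanova (71) before Haddad (98) before Baptiste and Brennan (114) before Mendoza (124).
Among Baptiste and Brennan, alphabetically by surname: Baptiste before Brennan.
Order: Takahashi, Ferreira, Ivanova, Haddad, Baptiste, Brennan, Mendoza, Novak.

Brennan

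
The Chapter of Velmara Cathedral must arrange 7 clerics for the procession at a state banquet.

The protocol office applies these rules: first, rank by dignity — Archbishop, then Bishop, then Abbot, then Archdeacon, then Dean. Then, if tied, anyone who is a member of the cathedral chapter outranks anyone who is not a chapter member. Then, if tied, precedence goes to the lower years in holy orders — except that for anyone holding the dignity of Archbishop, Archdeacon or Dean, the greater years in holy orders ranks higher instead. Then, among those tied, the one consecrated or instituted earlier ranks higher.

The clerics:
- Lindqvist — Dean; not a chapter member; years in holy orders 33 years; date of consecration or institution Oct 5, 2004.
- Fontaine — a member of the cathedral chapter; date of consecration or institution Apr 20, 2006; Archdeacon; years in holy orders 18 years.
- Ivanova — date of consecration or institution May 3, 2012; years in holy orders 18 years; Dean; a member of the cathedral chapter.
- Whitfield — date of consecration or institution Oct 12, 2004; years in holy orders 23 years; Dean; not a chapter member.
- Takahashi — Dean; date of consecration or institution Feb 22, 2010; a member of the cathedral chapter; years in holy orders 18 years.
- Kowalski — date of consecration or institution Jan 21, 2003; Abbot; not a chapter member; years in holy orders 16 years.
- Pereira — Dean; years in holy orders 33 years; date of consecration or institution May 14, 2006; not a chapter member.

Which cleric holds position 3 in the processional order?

By dignity: Kowalski (Abbot); then Fontaine (Archdeacon); then Takahashi, Ivanova, Lindqvist, Pereira and Whitfield (Dean).
Among Takahashi, Ivanova, Lindqvist, Pereira and Whitfield, a member of the cathedral chapter before not a chapter member: Takahashi and Ivanova (a member of the cathedral chapter) before Lindqvist, Pereira and Whitfield (not a chapter member).
Takahashi and Ivanova both have years in holy orders 18 years, so the next rule applies.
Among Takahashi and Ivanova, by date of consecration or institution (earlier first): Takahashi (Feb 22, 2010) before Ivanova (May 3, 2012).
Among Lindqvist, Pereira and Whitfield, by years in holy orders (higher first) (reversed rule for this group): Lindqvist and Pereira (33 years) before Whitfield (23 years).
Among Lindqvist and Pereira, by date of consecration or institution (earlier first): Lindqvist (Oct 5, 2004) before Pereira (May 14, 2006).
Order: Kowalski, Fontaine, Takahashi, Ivanova, Lindqvist, Pereira, Whitfield.

Takahashi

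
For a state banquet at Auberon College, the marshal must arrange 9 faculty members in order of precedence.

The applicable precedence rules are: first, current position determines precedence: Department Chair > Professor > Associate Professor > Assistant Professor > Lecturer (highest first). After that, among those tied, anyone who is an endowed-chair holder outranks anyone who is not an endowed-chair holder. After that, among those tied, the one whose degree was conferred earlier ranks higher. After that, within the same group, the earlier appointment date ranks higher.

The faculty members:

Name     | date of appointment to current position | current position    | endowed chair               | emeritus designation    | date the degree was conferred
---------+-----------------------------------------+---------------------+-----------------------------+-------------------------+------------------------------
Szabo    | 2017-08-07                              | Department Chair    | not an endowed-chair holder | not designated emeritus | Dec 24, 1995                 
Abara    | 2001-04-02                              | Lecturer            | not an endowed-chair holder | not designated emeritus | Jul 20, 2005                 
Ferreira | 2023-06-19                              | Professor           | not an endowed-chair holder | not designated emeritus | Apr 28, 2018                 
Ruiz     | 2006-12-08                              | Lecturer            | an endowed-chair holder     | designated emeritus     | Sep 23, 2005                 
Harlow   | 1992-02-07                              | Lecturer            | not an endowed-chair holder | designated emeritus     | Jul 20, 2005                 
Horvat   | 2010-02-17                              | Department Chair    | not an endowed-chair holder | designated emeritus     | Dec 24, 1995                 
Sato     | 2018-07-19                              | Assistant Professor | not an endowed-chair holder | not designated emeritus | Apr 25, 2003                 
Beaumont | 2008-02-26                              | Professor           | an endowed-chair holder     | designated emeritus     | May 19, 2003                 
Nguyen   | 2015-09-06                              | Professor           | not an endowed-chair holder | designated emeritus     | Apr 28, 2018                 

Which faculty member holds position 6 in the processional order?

By current position: Horvat and Szabo (Department Chair); then Beaumont, Nguyen and Ferreira (Professor); then Sato (Assistant Professor); then Ruiz, Harlow and Abara (Lecturer).
Horvat and Szabo are each not an endowed-chair holder, so the next rule applies.
Horvat and Szabo both have date the degree was conferred Dec 24, 1995, so the next rule applies.
Among Horvat and Szabo, by date of appointment to current position (earlier first): Horvat (2010-02-17) before Szabo (2017-08-07).
Among Beaumont, Nguyen and Ferreira, an endowed-chair holder before not an endowed-chair holder: Beaumont (an endowed-chair holder) before Nguyen and Ferreira (not an endowed-chair holder).
Nguyen and Ferreira both have date the degree was conferred Apr 28, 2018, so the next rule applies.
Among Nguyen and Ferreira, by date of appointment to current position (earlier first): Nguyen (2015-09-06) before Ferreira (2023-06-19).
Among Ruiz, Harlow and Abara, an endowed-chair holder before not an endowed-chair holder: Ruiz (an endowed-chair holder) before Harlow and Abara (not an endowed-chair holder).
Harlow and Abara both have date the degree was conferred Jul 20, 2005, so the next rule applies.
Among Harlow and Abara, by date of appointment to current position (earlier first): Harlow (1992-02-07) before Abara (2001-04-02).
Order: Horvat, Szabo, Beaumont, Nguyen, Ferreira, Sato, Ruiz, Harlow, Abara.

Sato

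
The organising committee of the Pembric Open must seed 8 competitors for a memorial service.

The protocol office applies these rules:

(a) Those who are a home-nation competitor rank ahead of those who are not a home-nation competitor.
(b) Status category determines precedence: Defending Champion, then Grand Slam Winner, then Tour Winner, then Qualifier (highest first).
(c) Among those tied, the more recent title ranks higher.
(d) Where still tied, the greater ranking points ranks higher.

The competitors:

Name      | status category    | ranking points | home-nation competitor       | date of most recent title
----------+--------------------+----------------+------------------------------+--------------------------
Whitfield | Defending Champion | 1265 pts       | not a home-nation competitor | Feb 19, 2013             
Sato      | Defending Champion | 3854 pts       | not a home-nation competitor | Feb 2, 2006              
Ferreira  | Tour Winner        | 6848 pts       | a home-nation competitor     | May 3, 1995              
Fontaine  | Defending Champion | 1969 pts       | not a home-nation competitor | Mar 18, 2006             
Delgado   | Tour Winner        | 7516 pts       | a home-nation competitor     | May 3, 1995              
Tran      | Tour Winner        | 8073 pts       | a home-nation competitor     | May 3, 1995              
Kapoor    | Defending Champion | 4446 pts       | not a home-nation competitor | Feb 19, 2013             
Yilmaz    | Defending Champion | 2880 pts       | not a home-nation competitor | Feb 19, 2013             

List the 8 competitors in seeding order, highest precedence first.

Tran, Delgado, Ferreira, Kapoor, Yilmaz, Whitfield, Fontaine, Sato

By the first rule: Tran, Delgado and Ferreira (each a home-nation competitor); then Kapoor, Yilmaz, Whitfield, Fontaine and Sato (each not a home-nation competitor).
Tran, Delgado and Ferreira are each Tour Winner, so the next rule applies.
Tran, Delgado and Ferreira all have date of most recent title May 3, 1995, so the next rule applies.
Among Tran, Delgado and Ferreira, by ranking points (higher first): Tran (8073 pts) before Delgado (7516 pts) before Ferreira (6848 pts).
Kapoor, Yilmaz, Whitfield, Fontaine and Sato are each Defending Champion, so the next rule applies.
Among Kapoor, Yilmaz, Whitfield, Fontaine and Sato, by date of most recent title (later first): Kapoor, Yilmaz and Whitfield (Feb 19, 2013) before Fontaine (Mar 18, 2006) before Sato (Feb 2, 2006).
Among Kapoor, Yilmaz and Whitfield, by ranking points (higher first): Kapoor (4446 pts) before Yilmaz (2880 pts) before Whitfield (1265 pts).
Full order: Tran, Delgado, Ferreira, Kapoor, Yilmaz, Whitfield, Fontaine, Sato.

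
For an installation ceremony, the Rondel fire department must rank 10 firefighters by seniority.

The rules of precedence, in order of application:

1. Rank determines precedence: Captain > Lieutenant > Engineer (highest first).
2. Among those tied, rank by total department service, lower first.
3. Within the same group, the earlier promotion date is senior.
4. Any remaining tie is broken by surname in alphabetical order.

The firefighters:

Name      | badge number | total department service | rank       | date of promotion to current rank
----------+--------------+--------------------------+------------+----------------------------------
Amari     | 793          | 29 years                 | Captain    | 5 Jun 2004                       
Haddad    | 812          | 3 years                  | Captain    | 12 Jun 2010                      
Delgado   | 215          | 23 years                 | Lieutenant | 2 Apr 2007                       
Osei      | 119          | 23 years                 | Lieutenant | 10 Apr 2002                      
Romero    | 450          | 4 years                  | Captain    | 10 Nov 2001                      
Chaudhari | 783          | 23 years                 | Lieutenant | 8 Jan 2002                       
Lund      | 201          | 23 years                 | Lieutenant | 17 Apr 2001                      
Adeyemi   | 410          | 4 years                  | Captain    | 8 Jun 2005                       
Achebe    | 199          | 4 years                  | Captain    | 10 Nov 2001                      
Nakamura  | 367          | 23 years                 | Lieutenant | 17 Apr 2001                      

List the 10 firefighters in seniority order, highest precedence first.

Haddad, Achebe, Romero, Adeyemi, Amari, Lund, Nakamura, Chaudhari, Osei, Delgado

By rank: Haddad, Achebe, Romero, Adeyemi and Amari (Captain); then Lund, Nakamura, Chaudhari, Osei and Delgado (Lieutenant).
Among Haddad, Achebe, Romero, Adeyemi and Amari, by total department service (lower first): Haddad (3 years) before Achebe, Romero and Adeyemi (4 years) before Amari (29 years).
Among Achebe, Romero and Adeyemi, by date of promotion to current rank (earlier first): Achebe and Romero (10 Nov 2001) before Adeyemi (8 Jun 2005).
Among Achebe and Romero, alphabetically by surname: Achebe before Romero.
Lund, Nakamura, Chaudhari, Osei and Delgado all have total department service 23 years, so the next rule applies.
Among Lund, Nakamura, Chaudhari, Osei and Delgado, by date of promotion to current rank (earlier first): Lund and Nakamura (17 Apr 2001) before Chaudhari (8 Jan 2002) before Osei (10 Apr 2002) before Delgado (2 Apr 2007).
Among Lund and Nakamura, alphabetically by surname: Lund before Nakamura.
Full order: Haddad, Achebe, Romero, Adeyemi, Amari, Lund, Nakamura, Chaudhari, Osei, Delgado.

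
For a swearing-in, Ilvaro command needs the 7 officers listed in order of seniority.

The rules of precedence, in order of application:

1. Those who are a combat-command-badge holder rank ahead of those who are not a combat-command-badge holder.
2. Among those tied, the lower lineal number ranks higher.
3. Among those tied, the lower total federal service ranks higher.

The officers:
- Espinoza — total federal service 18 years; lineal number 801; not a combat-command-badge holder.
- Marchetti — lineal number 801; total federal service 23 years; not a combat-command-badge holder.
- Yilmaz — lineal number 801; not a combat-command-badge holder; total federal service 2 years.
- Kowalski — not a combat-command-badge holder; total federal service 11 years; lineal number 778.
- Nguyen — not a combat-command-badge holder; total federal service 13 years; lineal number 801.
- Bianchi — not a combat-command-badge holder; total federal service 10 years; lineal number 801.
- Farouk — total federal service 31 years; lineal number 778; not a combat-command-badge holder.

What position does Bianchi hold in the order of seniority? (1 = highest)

4

By the first rule: Kowalski, Farouk, Yilmaz, Bianchi, Nguyen, Espinoza and Marchetti (each not a combat-command-badge holder).
Among Kowalski, Farouk, Yilmaz, Bianchi, Nguyen, Espinoza and Marchetti, by lineal number (lower first): Kowalski and Farouk (778) before Yilmaz, Bianchi, Nguyen, Espinoza and Marchetti (801).
Among Kowalski and Farouk, by total federal service (lower first): Kowalski (11 years) before Farouk (31 years).
Among Yilmaz, Bianchi, Nguyen, Espinoza and Marchetti, by total federal service (lower first): Yilmaz (2 years) before Bianchi (10 years) before Nguyen (13 years) before Espinoza (18 years) before Marchetti (23 years).
Order: Kowalski, Farouk, Yilmaz, Bianchi, Nguyen, Espinoza, Marchetti. So position 4.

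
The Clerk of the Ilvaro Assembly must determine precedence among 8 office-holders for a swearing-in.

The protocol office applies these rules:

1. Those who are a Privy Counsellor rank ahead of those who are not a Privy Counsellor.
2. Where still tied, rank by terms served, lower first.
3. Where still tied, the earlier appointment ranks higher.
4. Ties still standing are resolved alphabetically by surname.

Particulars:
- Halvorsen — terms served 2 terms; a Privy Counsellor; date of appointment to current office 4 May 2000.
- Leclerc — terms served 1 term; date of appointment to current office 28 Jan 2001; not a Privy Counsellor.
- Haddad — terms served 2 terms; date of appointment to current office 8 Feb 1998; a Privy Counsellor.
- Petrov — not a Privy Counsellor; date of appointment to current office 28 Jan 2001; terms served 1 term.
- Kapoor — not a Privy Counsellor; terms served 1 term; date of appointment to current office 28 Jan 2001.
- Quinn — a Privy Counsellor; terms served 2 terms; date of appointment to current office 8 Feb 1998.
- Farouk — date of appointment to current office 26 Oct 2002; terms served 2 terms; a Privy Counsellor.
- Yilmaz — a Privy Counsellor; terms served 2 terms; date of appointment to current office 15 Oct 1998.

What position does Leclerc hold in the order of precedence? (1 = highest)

By the first rule: Haddad, Quinn, Yilmaz, Halvorsen and Farouk (each a Privy Counsellor); then Kapoor, Leclerc and Petrov (each not a Privy Counsellor).
Haddad, Quinn, Yilmaz, Halvorsen and Farouk all have terms served 2 terms, so the next rule applies.
Among Haddad, Quinn, Yilmaz, Halvorsen and Farouk, by date of appointment to current office (earlier first): Haddad and Quinn (8 Feb 1998) before Yilmaz (15 Oct 1998) before Halvorsen (4 May 2000) before Farouk (26 Oct 2002).
Among Haddad and Quinn, alphabetically by surname: Haddad before Quinn.
Kapoor, Leclerc and Petrov all have terms served 1 term, so the next rule applies.
Kapoor, Leclerc and Petrov all have date of appointment to current office 28 Jan 2001, so the next rule applies.
Among Kapoor, Leclerc and Petrov, alphabetically by surname: Kapoor before Leclerc before Petrov.
Order: Haddad, Quinn, Yilmaz, Halvorsen, Farouk, Kapoor, Leclerc, Petrov. So position 7.

7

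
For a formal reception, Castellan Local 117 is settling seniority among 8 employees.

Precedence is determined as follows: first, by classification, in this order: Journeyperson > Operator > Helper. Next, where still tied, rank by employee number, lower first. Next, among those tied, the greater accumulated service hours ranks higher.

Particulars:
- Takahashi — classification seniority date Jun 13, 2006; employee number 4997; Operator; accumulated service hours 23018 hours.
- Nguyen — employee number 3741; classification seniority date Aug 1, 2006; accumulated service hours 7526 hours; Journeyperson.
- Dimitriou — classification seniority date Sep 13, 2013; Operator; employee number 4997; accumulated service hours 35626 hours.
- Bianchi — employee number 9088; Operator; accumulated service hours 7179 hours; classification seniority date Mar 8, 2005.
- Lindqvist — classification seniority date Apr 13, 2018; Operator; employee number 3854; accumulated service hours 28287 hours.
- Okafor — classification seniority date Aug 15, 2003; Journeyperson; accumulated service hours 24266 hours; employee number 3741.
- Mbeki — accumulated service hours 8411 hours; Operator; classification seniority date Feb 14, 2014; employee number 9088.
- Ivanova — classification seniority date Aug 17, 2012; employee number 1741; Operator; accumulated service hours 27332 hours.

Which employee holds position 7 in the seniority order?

By classification: Okafor and Nguyen (Journeyperson); then Ivanova, Lindqvist, Dimitriou, Takahashi, Mbeki and Bianchi (Operator).
Okafor and Nguyen both have employee number 3741, so the next rule applies.
Among Okafor and Nguyen, by accumulated service hours (higher first): Okafor (24266 hours) before Nguyen (7526 hours).
Among Ivanova, Lindqvist, Dimitriou, Takahashi, Mbeki and Bianchi, by employee number (lower first): Ivanova (1741) before Lindqvist (3854) before Dimitriou and Takahashi (4997) before Mbeki and Bianchi (9088).
Among Dimitriou and Takahashi, by accumulated service hours (higher first): Dimitriou (35626 hours) before Takahashi (23018 hours).
Among Mbeki and Bianchi, by accumulated service hours (higher first): Mbeki (8411 hours) before Bianchi (7179 hours).
Order: Okafor, Nguyen, Ivanova, Lindqvist, Dimitriou, Takahashi, Mbeki, Bianchi.

Mbeki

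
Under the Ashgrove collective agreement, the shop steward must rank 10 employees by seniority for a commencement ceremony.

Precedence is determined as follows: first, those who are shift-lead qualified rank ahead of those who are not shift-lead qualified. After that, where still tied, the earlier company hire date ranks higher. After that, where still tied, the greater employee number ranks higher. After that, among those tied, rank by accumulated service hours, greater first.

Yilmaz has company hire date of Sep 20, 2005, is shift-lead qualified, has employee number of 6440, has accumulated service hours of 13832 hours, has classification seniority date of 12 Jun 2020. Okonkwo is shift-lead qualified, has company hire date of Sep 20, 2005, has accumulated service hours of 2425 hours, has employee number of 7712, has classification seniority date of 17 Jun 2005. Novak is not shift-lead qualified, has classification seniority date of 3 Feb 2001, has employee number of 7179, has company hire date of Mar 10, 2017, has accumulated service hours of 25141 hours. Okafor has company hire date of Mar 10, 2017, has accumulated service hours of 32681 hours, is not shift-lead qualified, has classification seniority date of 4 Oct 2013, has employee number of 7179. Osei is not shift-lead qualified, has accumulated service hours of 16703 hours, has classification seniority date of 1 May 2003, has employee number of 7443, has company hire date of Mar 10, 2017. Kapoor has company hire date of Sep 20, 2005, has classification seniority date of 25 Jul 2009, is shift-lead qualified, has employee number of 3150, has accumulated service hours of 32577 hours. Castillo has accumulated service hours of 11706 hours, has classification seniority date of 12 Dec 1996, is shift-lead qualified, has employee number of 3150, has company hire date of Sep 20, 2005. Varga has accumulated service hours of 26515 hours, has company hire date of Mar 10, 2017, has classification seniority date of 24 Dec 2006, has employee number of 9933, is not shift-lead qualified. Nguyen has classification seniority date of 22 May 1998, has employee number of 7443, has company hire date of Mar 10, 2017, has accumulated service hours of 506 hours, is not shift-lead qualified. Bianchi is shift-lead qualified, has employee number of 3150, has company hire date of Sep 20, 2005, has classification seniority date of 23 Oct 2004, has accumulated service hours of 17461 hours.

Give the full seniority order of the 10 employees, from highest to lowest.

Okonkwo, Yilmaz, Kapoor, Bianchi, Castillo, Varga, Osei, Nguyen, Okafor, Novak

By the first rule: Okonkwo, Yilmaz, Kapoor, Bianchi and Castillo (each shift-lead qualified); then Varga, Osei, Nguyen, Okafor and Novak (each not shift-lead qualified).
Okonkwo, Yilmaz, Kapoor, Bianchi and Castillo all have company hire date Sep 20, 2005, so the next rule applies.
Among Okonkwo, Yilmaz, Kapoor, Bianchi and Castillo, by employee number (higher first): Okonkwo (7712) before Yilmaz (6440) before Kapoor, Bianchi and Castillo (3150).
Among Kapoor, Bianchi and Castillo, by accumulated service hours (higher first): Kapoor (32577 hours) before Bianchi (17461 hours) before Castillo (11706 hours).
Varga, Osei, Nguyen, Okafor and Novak all have company hire date Mar 10, 2017, so the next rule applies.
Among Varga, Osei, Nguyen, Okafor and Novak, by employee number (higher first): Varga (9933) before Osei and Nguyen (7443) before Okafor and Novak (7179).
Among Osei and Nguyen, by accumulated service hours (higher first): Osei (16703 hours) before Nguyen (506 hours).
Among Okafor and Novak, by accumulated service hours (higher first): Okafor (32681 hours) before Novak (25141 hours).
Full order: Okonkwo, Yilmaz, Kapoor, Bianchi, Castillo, Varga, Osei, Nguyen, Okafor, Novak.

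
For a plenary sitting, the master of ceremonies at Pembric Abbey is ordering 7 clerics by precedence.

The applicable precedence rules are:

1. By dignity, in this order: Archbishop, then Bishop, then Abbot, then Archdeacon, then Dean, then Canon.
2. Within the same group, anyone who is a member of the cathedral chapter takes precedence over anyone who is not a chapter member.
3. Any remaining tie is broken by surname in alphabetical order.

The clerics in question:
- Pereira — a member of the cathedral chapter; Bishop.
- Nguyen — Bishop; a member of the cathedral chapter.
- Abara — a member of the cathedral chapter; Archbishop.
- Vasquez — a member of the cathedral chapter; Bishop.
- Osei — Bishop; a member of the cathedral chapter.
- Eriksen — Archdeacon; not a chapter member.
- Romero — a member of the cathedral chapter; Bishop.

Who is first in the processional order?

By dignity: Abara (Archbishop); then Nguyen, Osei, Pereira, Romero and Vasquez (Bishop); then Eriksen (Archdeacon).
Nguyen, Osei, Pereira, Romero and Vasquez are each a member of the cathedral chapter, so the next rule applies.
Among Nguyen, Osei, Pereira, Romero and Vasquez, alphabetically by surname: Nguyen before Osei before Pereira before Romero before Vasquez.
Order: Abara, Nguyen, Osei, Pereira, Romero, Vasquez, Eriksen.

Abara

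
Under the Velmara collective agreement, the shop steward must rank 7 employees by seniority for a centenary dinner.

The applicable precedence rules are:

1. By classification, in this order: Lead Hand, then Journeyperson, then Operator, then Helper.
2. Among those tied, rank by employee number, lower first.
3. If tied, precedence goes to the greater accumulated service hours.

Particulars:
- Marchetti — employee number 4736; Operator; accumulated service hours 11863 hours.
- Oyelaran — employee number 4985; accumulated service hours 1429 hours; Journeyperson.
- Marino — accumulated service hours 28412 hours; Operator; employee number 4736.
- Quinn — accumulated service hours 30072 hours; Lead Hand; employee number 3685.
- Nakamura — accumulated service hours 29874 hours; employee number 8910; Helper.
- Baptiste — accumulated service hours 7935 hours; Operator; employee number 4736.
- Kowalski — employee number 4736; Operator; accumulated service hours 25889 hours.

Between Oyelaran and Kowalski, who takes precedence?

By classification: Quinn (Lead Hand); then Oyelaran (Journeyperson); then Marino, Kowalski, Marchetti and Baptiste (Operator); then Nakamura (Helper).
Marino, Kowalski, Marchetti and Baptiste all have employee number 4736, so the next rule applies.
Among Marino, Kowalski, Marchetti and Baptiste, by accumulated service hours (higher first): Marino (28412 hours) before Kowalski (25889 hours) before Marchetti (11863 hours) before Baptiste (7935 hours).
So Oyelaran takes precedence.

Oyelaran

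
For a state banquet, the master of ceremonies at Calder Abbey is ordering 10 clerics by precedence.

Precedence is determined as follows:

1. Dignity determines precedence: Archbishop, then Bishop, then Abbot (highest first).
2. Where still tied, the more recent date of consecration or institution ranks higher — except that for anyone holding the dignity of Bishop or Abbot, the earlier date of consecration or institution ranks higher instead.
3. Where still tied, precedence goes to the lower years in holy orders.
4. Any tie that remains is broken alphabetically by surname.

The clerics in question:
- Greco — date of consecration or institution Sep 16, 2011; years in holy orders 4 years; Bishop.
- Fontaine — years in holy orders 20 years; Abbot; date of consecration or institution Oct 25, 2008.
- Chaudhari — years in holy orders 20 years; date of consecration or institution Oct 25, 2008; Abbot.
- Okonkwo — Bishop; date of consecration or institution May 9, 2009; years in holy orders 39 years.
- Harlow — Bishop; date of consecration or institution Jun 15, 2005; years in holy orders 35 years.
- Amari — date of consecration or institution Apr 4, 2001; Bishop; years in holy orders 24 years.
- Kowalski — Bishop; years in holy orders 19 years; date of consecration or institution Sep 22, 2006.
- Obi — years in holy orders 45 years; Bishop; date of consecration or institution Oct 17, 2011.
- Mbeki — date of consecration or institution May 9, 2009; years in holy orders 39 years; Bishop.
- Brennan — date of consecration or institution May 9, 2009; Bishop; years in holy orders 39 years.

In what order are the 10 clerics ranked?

Amari, Harlow, Kowalski, Brennan, Mbeki, Okonkwo, Greco, Obi, Chaudhari, Fontaine

By dignity: Amari, Harlow, Kowalski, Brennan, Mbeki, Okonkwo, Greco and Obi (Bishop); then Chaudhari and Fontaine (Abbot).
Among Amari, Harlow, Kowalski, Brennan, Mbeki, Okonkwo, Greco and Obi, by date of consecration or institution (earlier first) (reversed rule for this group): Amari (Apr 4, 2001) before Harlow (Jun 15, 2005) before Kowalski (Sep 22, 2006) before Brennan, Mbeki and Okonkwo (May 9, 2009) before Greco (Sep 16, 2011) before Obi (Oct 17, 2011).
Brennan, Mbeki and Okonkwo all have years in holy orders 39 years, so the next rule applies.
Among Brennan, Mbeki and Okonkwo, alphabetically by surname: Brennan before Mbeki before Okonkwo.
Chaudhari and Fontaine both have date of consecration or institution Oct 25, 2008, so the next rule applies.
Chaudhari and Fontaine both have years in holy orders 20 years, so the next rule applies.
Among Chaudhari and Fontaine, alphabetically by surname: Chaudhari before Fontaine.
Full order: Amari, Harlow, Kowalski, Brennan, Mbeki, Okonkwo, Greco, Obi, Chaudhari, Fontaine.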